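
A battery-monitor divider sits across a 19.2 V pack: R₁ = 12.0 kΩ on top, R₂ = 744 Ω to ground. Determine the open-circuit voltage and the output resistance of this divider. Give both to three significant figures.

V_th is the open-circuit tap voltage: 19.2 × 744/(12000 + 744) = 1.12 V.
With the supply zeroed, R₁ and R₂ appear in parallel from the tap: R_th = R₁‖R₂ = (12000 × 744)/12740 = 701 Ω.

V_th = 1.12 V, R_th = 701 Ω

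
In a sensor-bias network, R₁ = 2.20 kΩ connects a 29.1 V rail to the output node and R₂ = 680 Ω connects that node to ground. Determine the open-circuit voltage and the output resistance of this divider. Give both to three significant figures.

V_th = 6.87 V, R_th = 519 Ω

V_th is the open-circuit tap voltage: 29.1 × 680/(2200 + 680) = 6.87 V.
With the supply zeroed, R₁ and R₂ appear in parallel from the tap: R_th = R₁‖R₂ = (2200 × 680)/2880 = 519 Ω.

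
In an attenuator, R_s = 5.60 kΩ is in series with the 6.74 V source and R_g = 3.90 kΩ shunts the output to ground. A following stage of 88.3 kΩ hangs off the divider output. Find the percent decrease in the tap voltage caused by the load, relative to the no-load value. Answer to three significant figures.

The divider's output (Thévenin) resistance is R_s‖R_g = 2.299 kΩ.
Fractional drop under load = R_th/(R_th + R_L) = 2.299 / (2.299 + 88.3) = 0.02537.
So the output falls by 2.54 %.

2.54 %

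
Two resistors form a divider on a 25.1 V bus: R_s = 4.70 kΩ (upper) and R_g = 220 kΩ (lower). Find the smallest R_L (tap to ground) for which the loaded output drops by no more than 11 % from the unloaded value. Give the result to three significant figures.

R_L(min) ≈ 37.2 kΩ

Output resistance R_th = R_s‖R_g = (4.70 × 220)/224.7 = 4.602 kΩ.
The fractional drop is R_th/(R_th + R_L); requiring this ≤ 0.110 gives R_L ≥ R_th(1/0.110 − 1) = 4.602 × 8.091 = 37.2 kΩ.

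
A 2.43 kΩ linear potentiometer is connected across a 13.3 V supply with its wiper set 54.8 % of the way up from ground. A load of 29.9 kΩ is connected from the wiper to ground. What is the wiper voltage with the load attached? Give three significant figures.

The wiper splits the pot into (1−α)R = 1.098 kΩ above and αR = 1.332 kΩ below.
Lower section ‖ load = 1.275 kΩ.
V_wiper = 13.3 × 1.275/(1.098 + 1.275) = 7.14 V.

V ≈ 7.14 V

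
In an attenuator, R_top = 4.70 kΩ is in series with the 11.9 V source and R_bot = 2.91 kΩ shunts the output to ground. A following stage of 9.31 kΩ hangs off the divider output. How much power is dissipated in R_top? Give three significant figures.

Total resistance from the source is R_top + (R_bot‖R_L) = 6.917 kΩ, so I = 11.9/6.917 kΩ = 1.720 mA.
P = I²·R_top = (1.720 mA)² × 4.70 kΩ = 13.9 mW.

P ≈ 13.9 mW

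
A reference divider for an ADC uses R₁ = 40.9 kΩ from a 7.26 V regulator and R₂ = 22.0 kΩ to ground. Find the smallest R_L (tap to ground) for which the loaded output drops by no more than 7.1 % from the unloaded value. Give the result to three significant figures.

R_L(min) ≈ 187 kΩ

Output resistance R_th = R₁‖R₂ = (40.9 × 22.0)/62.90 = 14.31 kΩ.
The fractional drop is R_th/(R_th + R_L); requiring this ≤ 0.0710 gives R_L ≥ R_th(1/0.0710 − 1) = 14.31 × 13.08 = 187 kΩ.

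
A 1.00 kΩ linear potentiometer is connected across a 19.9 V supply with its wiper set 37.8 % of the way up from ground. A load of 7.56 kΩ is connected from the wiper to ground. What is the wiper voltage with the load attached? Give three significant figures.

V ≈ 7.30 V

The wiper splits the pot into (1−α)R = 622.0 Ω above and αR = 378.0 Ω below.
Lower section ‖ load = 360.0 Ω.
V_wiper = 19.9 × 360.0/(622.0 + 360.0) = 7.30 V.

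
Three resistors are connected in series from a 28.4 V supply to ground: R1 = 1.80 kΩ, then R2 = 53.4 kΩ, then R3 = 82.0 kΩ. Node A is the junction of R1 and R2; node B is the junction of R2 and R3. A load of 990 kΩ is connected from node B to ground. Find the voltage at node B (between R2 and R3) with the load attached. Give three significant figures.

At node B, R3 is in parallel with the load: R3‖R_L = 75.73 kΩ.
Below node A the resistance is R2 + (R3‖R_L) = 129.1 kΩ, so V_A = 28.4 × 129.1/130.9 = 28.01 V.
Then V_B = V_A × (R3‖R_L)/(R2 + R3‖R_L) = 28.01 × 75.73/129.1 = 16.4 V.

V ≈ 16.4 V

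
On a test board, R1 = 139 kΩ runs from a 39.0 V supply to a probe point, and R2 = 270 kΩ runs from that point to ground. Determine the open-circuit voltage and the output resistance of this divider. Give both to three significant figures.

V_th is the open-circuit tap voltage: 39.0 × 270/(139 + 270) = 25.7 V.
With the supply zeroed, R1 and R2 appear in parallel from the tap: R_th = R1‖R2 = (139 × 270)/409.0 = 91.8 kΩ.

V_th = 25.7 V, R_th = 91.8 kΩ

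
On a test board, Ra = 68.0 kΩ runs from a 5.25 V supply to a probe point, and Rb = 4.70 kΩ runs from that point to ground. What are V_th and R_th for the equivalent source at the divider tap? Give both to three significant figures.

V_th = 0.339 V, R_th = 4.40 kΩ

V_th is the open-circuit tap voltage: 5.25 × 4.70/(68.0 + 4.70) = 0.339 V.
With the supply zeroed, Ra and Rb appear in parallel from the tap: R_th = Ra‖Rb = (68.0 × 4.70)/72.70 = 4.40 kΩ.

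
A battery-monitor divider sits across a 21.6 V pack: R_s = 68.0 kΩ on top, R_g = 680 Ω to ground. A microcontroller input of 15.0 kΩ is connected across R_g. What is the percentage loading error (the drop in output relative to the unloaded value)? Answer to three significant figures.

The divider's output (Thévenin) resistance is R_s‖R_g = 673.3 Ω.
Fractional drop under load = R_th/(R_th + R_L) = 673.3 / (673.3 + 15000) = 0.04296.
So the output falls by 4.30 %.

4.30 %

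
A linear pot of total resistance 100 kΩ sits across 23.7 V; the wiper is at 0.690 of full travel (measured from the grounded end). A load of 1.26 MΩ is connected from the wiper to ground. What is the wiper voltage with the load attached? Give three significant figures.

V ≈ 16.1 V

The wiper splits the pot into (1−α)R = 31.00 kΩ above and αR = 69.00 kΩ below.
Lower section ‖ load = 65.42 kΩ.
V_wiper = 23.7 × 65.42/(31.00 + 65.42) = 16.1 V.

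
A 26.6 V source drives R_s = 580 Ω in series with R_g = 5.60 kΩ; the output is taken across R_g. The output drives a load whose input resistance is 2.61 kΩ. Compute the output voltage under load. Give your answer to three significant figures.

V_out ≈ 20.1 V

The load sits in parallel with R_g: R_g‖R_L = (5600 × 2610) / (5600 + 2610) = 1780 Ω.
V_out = 26.6 × 1780 / (580 + 1780) = 26.6 × 1780/2360 = 20.1 V.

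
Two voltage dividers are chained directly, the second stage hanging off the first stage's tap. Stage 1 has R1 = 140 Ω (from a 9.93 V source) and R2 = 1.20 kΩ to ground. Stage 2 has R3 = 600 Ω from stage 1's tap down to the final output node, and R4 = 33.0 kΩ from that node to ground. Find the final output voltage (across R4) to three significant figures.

V_out ≈ 8.70 V

Stage 2 presents R3+R4 = 33600 Ω as a load on stage 1's tap.
Stage 1's lower leg becomes R2‖(R3+R4) = 1159 Ω, so V_mid = 9.93 × 1159/1299 = 8.859 V.
Stage 2 is itself unloaded: V_out = V_mid × R4/(R3+R4) = 8.859 × 33000/33600 = 8.70 V.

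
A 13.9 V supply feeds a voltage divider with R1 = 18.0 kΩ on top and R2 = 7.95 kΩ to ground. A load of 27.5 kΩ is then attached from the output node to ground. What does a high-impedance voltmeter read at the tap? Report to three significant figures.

V_out ≈ 3.55 V

The load sits in parallel with R2: R2‖R_L = (7.95 × 27.5) / (7.95 + 27.5) = 6.167 kΩ.
V_out = 13.9 × 6.167 / (18.0 + 6.167) = 13.9 × 6.167/24.17 = 3.55 V.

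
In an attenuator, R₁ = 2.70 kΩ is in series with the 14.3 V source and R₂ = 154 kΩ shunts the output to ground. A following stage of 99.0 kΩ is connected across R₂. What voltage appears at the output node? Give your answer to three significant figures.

V_out ≈ 13.7 V

The load sits in parallel with R₂: R₂‖R_L = (154 × 99.0) / (154 + 99.0) = 60.26 kΩ.
V_out = 14.3 × 60.26 / (2.70 + 60.26) = 14.3 × 60.26/62.96 = 13.7 V.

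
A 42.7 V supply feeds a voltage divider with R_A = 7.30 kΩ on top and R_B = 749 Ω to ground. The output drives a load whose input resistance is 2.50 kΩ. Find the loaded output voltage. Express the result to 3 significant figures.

V_out ≈ 3.12 V

The load sits in parallel with R_B: R_B‖R_L = (749 × 2500) / (749 + 2500) = 576.3 Ω.
V_out = 42.7 × 576.3 / (7300 + 576.3) = 42.7 × 576.3/7876 = 3.12 V.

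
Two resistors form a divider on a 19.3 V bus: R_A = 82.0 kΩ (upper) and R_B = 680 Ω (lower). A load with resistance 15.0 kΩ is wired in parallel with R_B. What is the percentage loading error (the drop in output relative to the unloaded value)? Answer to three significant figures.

4.30 %

The divider's output (Thévenin) resistance is R_A‖R_B = 674.4 Ω.
Fractional drop under load = R_th/(R_th + R_L) = 674.4 / (674.4 + 15000) = 0.04303.
So the output falls by 4.30 %.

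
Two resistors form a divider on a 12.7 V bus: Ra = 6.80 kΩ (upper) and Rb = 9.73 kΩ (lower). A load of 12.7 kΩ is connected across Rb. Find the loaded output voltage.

The load sits in parallel with Rb: Rb‖R_L = (9.73 × 12.7) / (9.73 + 12.7) = 5.509 kΩ.
V_out = 12.7 × 5.509 / (6.80 + 5.509) = 12.7 × 5.509/12.31 = 5.68 V.

V_out ≈ 5.68 V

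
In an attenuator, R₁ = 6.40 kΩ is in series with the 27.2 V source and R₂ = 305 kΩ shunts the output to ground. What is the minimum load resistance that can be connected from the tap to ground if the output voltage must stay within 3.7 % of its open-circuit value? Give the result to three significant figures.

R_L(min) ≈ 163 kΩ

Output resistance R_th = R₁‖R₂ = (6.40 × 305)/311.4 = 6.268 kΩ.
The fractional drop is R_th/(R_th + R_L); requiring this ≤ 0.0370 gives R_L ≥ R_th(1/0.0370 − 1) = 6.268 × 26.03 = 163 kΩ.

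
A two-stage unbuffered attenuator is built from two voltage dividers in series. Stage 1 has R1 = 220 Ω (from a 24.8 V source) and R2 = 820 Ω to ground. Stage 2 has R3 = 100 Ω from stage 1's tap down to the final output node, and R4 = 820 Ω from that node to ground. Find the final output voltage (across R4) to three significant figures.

Stage 2 presents R3+R4 = 920.0 Ω as a load on stage 1's tap.
Stage 1's lower leg becomes R2‖(R3+R4) = 433.6 Ω, so V_mid = 24.8 × 433.6/653.6 = 16.45 V.
Stage 2 is itself unloaded: V_out = V_mid × R4/(R3+R4) = 16.45 × 820/920.0 = 14.7 V.

V_out ≈ 14.7 V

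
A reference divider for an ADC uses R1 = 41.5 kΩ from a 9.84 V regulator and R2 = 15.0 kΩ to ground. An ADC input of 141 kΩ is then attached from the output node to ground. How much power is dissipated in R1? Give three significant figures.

P ≈ 1.33 mW

Total resistance from the source is R1 + (R2‖R_L) = 55.06 kΩ, so I = 9.84/55.06 kΩ = 0.1787 mA.
P = I²·R1 = (0.1787 mA)² × 41.5 kΩ = 1.33 mW.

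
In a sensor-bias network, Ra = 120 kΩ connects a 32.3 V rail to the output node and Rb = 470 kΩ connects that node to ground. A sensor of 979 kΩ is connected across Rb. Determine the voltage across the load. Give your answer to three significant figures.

The load sits in parallel with Rb: Rb‖R_L = (470 × 979) / (470 + 979) = 317.6 kΩ.
V_out = 32.3 × 317.6 / (120 + 317.6) = 32.3 × 317.6/437.6 = 23.4 V.

V_out ≈ 23.4 V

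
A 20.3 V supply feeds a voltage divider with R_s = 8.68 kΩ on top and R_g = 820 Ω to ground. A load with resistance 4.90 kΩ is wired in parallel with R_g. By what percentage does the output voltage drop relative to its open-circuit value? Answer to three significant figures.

The divider's output (Thévenin) resistance is R_s‖R_g = 749.2 Ω.
Fractional drop under load = R_th/(R_th + R_L) = 749.2 / (749.2 + 4900) = 0.1326.
So the output falls by 13.3 %.

13.3 %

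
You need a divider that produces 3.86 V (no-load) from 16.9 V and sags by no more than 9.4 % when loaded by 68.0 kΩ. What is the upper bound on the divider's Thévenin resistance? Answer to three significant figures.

Loading drop = R_th/(R_th + R_L) ≤ 0.0940, so R_th ≤ R_L · ε/(1−ε) = 68.0 kΩ × 0.0940/0.9060 = 7.06 kΩ.

R_th ≤ 7.06 kΩ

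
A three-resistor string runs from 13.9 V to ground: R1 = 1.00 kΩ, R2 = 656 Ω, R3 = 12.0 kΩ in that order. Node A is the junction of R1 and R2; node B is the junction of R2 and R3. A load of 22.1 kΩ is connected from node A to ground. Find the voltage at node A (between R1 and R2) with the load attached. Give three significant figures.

V ≈ 12.4 V

Below node A the series string R2+R3 = 12660 Ω sits in parallel with the 22100 Ω load: 8047 Ω.
V_A = 13.9 × 8047/(1000 + 8047) = 12.4 V.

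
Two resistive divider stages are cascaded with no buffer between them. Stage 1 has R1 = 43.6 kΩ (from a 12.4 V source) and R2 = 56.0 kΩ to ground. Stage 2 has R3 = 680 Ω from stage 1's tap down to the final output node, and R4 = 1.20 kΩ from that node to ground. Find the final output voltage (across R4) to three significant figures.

Stage 2 presents R3+R4 = 1880 Ω as a load on stage 1's tap.
Stage 1's lower leg becomes R2‖(R3+R4) = 1819 Ω, so V_mid = 12.4 × 1819/45420 = 0.4966 V.
Stage 2 is itself unloaded: V_out = V_mid × R4/(R3+R4) = 0.4966 × 1200/1880 = 0.317 V.

V_out ≈ 0.317 V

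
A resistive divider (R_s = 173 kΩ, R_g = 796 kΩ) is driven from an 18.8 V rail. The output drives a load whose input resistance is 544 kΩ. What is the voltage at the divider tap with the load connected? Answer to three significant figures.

V_out ≈ 12.2 V

The load sits in parallel with R_g: R_g‖R_L = (796 × 544) / (796 + 544) = 323.2 kΩ.
V_out = 18.8 × 323.2 / (173 + 323.2) = 18.8 × 323.2/496.2 = 12.2 V.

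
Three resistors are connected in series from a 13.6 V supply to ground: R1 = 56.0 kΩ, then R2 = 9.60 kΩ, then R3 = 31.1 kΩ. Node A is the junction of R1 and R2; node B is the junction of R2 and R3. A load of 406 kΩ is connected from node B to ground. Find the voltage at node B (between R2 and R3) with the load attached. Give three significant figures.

At node B, R3 is in parallel with the load: R3‖R_L = 28.89 kΩ.
Below node A the resistance is R2 + (R3‖R_L) = 38.49 kΩ, so V_A = 13.6 × 38.49/94.49 = 5.540 V.
Then V_B = V_A × (R3‖R_L)/(R2 + R3‖R_L) = 5.540 × 28.89/38.49 = 4.16 V.

V ≈ 4.16 V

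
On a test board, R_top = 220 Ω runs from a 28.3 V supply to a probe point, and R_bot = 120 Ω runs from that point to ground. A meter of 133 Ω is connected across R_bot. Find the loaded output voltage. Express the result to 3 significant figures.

V_out ≈ 6.31 V

The load sits in parallel with R_bot: R_bot‖R_L = (120 × 133) / (120 + 133) = 63.08 Ω.
V_out = 28.3 × 63.08 / (220 + 63.08) = 28.3 × 63.08/283.1 = 6.31 V.
(Unloaded it would have been 9.99 V.)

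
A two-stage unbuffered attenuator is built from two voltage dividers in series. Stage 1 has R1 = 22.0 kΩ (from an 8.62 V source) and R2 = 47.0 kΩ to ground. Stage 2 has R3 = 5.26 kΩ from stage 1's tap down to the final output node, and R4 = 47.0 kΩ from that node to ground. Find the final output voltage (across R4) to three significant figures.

V_out ≈ 4.10 V

Stage 2 presents R3+R4 = 52.26 kΩ as a load on stage 1's tap.
Stage 1's lower leg becomes R2‖(R3+R4) = 24.75 kΩ, so V_mid = 8.62 × 24.75/46.75 = 4.563 V.
Stage 2 is itself unloaded: V_out = V_mid × R4/(R3+R4) = 4.563 × 47.0/52.26 = 4.10 V.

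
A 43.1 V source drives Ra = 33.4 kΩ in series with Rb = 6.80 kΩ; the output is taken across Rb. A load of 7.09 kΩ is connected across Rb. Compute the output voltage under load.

The load sits in parallel with Rb: Rb‖R_L = (6.80 × 7.09) / (6.80 + 7.09) = 3.471 kΩ.
V_out = 43.1 × 3.471 / (33.4 + 3.471) = 43.1 × 3.471/36.87 = 4.06 V.
(Unloaded it would have been 7.29 V.)

V_out ≈ 4.06 V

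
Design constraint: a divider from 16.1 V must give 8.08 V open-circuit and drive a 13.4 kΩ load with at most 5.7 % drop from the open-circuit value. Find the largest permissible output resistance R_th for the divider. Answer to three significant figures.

Loading drop = R_th/(R_th + R_L) ≤ 0.0570, so R_th ≤ R_L · ε/(1−ε) = 13.4 kΩ × 0.0570/0.9430 = 810 Ω.
(Any R1, R2 with R2/(R1+R2) = 0.502 and R1‖R2 ≤ 810 Ω will meet the spec.)

R_th ≤ 810 Ω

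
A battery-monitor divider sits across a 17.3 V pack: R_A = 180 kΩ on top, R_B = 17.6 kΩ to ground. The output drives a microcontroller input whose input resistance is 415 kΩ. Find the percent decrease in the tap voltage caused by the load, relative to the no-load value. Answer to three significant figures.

3.72 %

The divider's output (Thévenin) resistance is R_A‖R_B = 16.03 kΩ.
Fractional drop under load = R_th/(R_th + R_L) = 16.03 / (16.03 + 415) = 0.03720.
So the output falls by 3.72 %.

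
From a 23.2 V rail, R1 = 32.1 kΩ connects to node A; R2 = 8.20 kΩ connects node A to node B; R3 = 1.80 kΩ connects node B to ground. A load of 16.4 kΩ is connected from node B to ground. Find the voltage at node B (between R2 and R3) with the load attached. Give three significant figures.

At node B, R3 is in parallel with the load: R3‖R_L = 1.622 kΩ.
Below node A the resistance is R2 + (R3‖R_L) = 9.822 kΩ, so V_A = 23.2 × 9.822/41.92 = 5.436 V.
Then V_B = V_A × (R3‖R_L)/(R2 + R3‖R_L) = 5.436 × 1.622/9.822 = 0.898 V.

V ≈ 0.898 V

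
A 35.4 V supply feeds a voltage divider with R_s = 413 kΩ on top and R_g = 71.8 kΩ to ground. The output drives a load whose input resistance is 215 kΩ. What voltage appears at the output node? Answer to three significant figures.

V_out ≈ 4.08 V

The load sits in parallel with R_g: R_g‖R_L = (71.8 × 215) / (71.8 + 215) = 53.82 kΩ.
V_out = 35.4 × 53.82 / (413 + 53.82) = 35.4 × 53.82/466.8 = 4.08 V.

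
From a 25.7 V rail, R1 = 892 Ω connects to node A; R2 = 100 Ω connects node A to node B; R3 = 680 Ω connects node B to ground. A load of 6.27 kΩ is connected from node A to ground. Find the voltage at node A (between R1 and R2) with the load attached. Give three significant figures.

V ≈ 11.2 V

Below node A the series string R2+R3 = 780.0 Ω sits in parallel with the 6270 Ω load: 693.7 Ω.
V_A = 25.7 × 693.7/(892 + 693.7) = 11.2 V.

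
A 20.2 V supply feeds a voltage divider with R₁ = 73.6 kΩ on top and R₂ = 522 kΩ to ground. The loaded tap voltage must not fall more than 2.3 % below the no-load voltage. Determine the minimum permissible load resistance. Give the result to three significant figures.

Output resistance R_th = R₁‖R₂ = (73.6 × 522)/595.6 = 64.51 kΩ.
The fractional drop is R_th/(R_th + R_L); requiring this ≤ 0.0230 gives R_L ≥ R_th(1/0.0230 − 1) = 64.51 × 42.48 = 2.74 MΩ.

R_L(min) ≈ 2.74 MΩ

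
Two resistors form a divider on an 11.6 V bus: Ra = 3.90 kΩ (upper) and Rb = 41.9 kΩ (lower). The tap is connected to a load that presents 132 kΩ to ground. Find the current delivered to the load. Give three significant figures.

Rb‖R_L = 31.80 kΩ; V_out = 11.6 × 31.80/35.70 = 10.33 V.
I_L = V_out / R_L = 10.33 / 132 kΩ = 0.0783 mA.

I_L ≈ 0.0783 mA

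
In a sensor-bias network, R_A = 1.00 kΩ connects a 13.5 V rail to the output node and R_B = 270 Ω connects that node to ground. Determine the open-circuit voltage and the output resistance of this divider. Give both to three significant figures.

V_th = 2.87 V, R_th = 213 Ω

V_th is the open-circuit tap voltage: 13.5 × 270/(1000 + 270) = 2.87 V.
With the supply zeroed, R_A and R_B appear in parallel from the tap: R_th = R_A‖R_B = (1000 × 270)/1270 = 213 Ω.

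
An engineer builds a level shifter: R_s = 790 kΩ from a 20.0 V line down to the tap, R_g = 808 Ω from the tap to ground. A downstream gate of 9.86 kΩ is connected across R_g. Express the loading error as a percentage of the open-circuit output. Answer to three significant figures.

The divider's output (Thévenin) resistance is R_s‖R_g = 807.2 Ω.
Fractional drop under load = R_th/(R_th + R_L) = 807.2 / (807.2 + 9860) = 0.07567.
So the output falls by 7.57 %.

7.57 %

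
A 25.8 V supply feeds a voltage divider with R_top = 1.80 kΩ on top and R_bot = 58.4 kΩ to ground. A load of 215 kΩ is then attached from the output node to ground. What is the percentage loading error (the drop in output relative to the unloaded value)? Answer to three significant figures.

The divider's output (Thévenin) resistance is R_top‖R_bot = 1.746 kΩ.
Fractional drop under load = R_th/(R_th + R_L) = 1.746 / (1.746 + 215) = 0.008056.
So the output falls by 0.806 %.

0.806 %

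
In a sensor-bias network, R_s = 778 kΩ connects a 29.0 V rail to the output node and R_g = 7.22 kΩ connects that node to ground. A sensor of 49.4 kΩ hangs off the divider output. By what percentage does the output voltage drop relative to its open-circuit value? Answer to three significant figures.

Unloaded V = 29.0 × 7.22/785.2 = 0.26665 V.
Loaded: R_g‖R_L = 6.299 kΩ, giving V = 29.0 × 6.299/784.3 = 0.23292 V.
Drop = (0.26665 − 0.23292) / 0.26665 = 12.6 %.

12.6 %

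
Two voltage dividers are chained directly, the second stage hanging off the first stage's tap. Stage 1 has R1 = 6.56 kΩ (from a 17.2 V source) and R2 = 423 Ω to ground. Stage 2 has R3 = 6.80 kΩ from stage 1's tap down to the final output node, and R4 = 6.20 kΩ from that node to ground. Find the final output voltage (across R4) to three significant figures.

V_out ≈ 0.482 V

Stage 2 presents R3+R4 = 13000 Ω as a load on stage 1's tap.
Stage 1's lower leg becomes R2‖(R3+R4) = 409.7 Ω, so V_mid = 17.2 × 409.7/6970 = 1.011 V.
Stage 2 is itself unloaded: V_out = V_mid × R4/(R3+R4) = 1.011 × 6200/13000 = 0.482 V.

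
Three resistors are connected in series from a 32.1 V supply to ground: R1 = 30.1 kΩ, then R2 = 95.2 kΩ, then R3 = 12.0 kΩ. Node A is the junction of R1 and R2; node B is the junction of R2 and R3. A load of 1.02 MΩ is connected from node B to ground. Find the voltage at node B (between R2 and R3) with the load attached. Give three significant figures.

At node B, R3 is in parallel with the load: R3‖R_L = 11.86 kΩ.
Below node A the resistance is R2 + (R3‖R_L) = 107.1 kΩ, so V_A = 32.1 × 107.1/137.2 = 25.06 V.
Then V_B = V_A × (R3‖R_L)/(R2 + R3‖R_L) = 25.06 × 11.86/107.1 = 2.78 V.

V ≈ 2.78 V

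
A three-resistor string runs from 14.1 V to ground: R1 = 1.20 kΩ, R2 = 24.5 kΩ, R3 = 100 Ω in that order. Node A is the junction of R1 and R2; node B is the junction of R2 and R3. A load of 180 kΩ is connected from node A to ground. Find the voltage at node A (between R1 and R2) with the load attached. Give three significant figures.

Below node A the series string R2+R3 = 24600 Ω sits in parallel with the 180000 Ω load: 21640 Ω.
V_A = 14.1 × 21640/(1200 + 21640) = 13.4 V.

V ≈ 13.4 V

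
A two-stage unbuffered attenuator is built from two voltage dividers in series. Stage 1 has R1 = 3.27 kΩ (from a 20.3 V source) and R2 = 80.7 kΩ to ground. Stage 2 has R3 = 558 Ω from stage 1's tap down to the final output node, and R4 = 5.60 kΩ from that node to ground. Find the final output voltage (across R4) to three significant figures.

Stage 2 presents R3+R4 = 6158 Ω as a load on stage 1's tap.
Stage 1's lower leg becomes R2‖(R3+R4) = 5721 Ω, so V_mid = 20.3 × 5721/8991 = 12.92 V.
Stage 2 is itself unloaded: V_out = V_mid × R4/(R3+R4) = 12.92 × 5600/6158 = 11.7 V.

V_out ≈ 11.7 V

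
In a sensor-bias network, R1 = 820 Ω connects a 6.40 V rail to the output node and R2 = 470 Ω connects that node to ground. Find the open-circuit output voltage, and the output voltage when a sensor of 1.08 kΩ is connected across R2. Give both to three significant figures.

Unloaded: 2.33 V; loaded: 1.83 V

Open-circuit: V = 6.40 × 470/(820 + 470) = 2.33 V.
With the load, R2 becomes R2‖R_L = 327.5 Ω, so V = 6.40 × 327.5/1147 = 1.83 V.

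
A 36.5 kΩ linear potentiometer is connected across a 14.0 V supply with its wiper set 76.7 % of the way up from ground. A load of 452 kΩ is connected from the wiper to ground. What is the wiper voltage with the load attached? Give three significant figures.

V ≈ 10.6 V

The wiper splits the pot into (1−α)R = 8.505 kΩ above and αR = 28.00 kΩ below.
Lower section ‖ load = 26.36 kΩ.
V_wiper = 14.0 × 26.36/(8.505 + 26.36) = 10.6 V.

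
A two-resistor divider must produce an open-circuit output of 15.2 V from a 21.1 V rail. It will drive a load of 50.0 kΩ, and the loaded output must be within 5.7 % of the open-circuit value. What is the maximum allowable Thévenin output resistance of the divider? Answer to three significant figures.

R_th ≤ 3.02 kΩ

Loading drop = R_th/(R_th + R_L) ≤ 0.0570, so R_th ≤ R_L · ε/(1−ε) = 50.0 kΩ × 0.0570/0.9430 = 3.02 kΩ.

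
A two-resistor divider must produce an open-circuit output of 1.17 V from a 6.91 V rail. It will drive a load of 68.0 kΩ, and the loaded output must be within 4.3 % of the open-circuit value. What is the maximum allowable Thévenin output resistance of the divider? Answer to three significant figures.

R_th ≤ 3.06 kΩ

Loading drop = R_th/(R_th + R_L) ≤ 0.0430, so R_th ≤ R_L · ε/(1−ε) = 68.0 kΩ × 0.0430/0.9570 = 3.06 kΩ.
(Any R1, R2 with R2/(R1+R2) = 0.169 and R1‖R2 ≤ 3.06 kΩ will meet the spec.)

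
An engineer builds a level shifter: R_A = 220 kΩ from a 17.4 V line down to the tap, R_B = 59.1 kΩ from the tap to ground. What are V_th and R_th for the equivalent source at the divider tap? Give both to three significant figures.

V_th = 3.68 V, R_th = 46.6 kΩ

V_th is the open-circuit tap voltage: 17.4 × 59.1/(220 + 59.1) = 3.68 V.
With the supply zeroed, R_A and R_B appear in parallel from the tap: R_th = R_A‖R_B = (220 × 59.1)/279.1 = 46.6 kΩ.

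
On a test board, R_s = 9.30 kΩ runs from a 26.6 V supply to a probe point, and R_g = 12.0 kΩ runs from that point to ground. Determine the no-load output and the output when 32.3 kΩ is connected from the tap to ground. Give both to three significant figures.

Open-circuit: V = 26.6 × 12.0/(9.30 + 12.0) = 15.0 V.
With the load, R_g becomes R_g‖R_L = 8.749 kΩ, so V = 26.6 × 8.749/18.05 = 12.9 V.

Unloaded: 15.0 V; loaded: 12.9 V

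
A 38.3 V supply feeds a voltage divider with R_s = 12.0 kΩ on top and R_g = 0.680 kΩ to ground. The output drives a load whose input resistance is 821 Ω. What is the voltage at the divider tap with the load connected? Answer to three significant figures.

The load sits in parallel with R_g: R_g‖R_L = (680 × 821) / (680 + 821) = 371.9 Ω.
V_out = 38.3 × 371.9 / (12000 + 371.9) = 38.3 × 371.9/12370 = 1.15 V.

V_out ≈ 1.15 V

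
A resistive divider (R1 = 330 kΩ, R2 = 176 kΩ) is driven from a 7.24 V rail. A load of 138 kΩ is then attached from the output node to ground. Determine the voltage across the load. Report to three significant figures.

V_out ≈ 1.37 V

The load sits in parallel with R2: R2‖R_L = (176 × 138) / (176 + 138) = 77.35 kΩ.
V_out = 7.24 × 77.35 / (330 + 77.35) = 7.24 × 77.35/407.4 = 1.37 V.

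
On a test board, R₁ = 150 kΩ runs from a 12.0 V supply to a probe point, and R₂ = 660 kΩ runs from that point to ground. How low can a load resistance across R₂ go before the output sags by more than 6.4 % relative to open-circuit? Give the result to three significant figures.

R_L(min) ≈ 1.79 MΩ

Output resistance R_th = R₁‖R₂ = (150 × 660)/810.0 = 122.2 kΩ.
The fractional drop is R_th/(R_th + R_L); requiring this ≤ 0.0640 gives R_L ≥ R_th(1/0.0640 − 1) = 122.2 × 14.62 = 1.79 MΩ.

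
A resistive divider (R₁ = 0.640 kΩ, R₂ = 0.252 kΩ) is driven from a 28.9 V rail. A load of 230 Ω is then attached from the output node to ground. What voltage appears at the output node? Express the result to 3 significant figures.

V_out ≈ 4.57 V

The load sits in parallel with R₂: R₂‖R_L = (252 × 230) / (252 + 230) = 120.2 Ω.
V_out = 28.9 × 120.2 / (640 + 120.2) = 28.9 × 120.2/760.2 = 4.57 V.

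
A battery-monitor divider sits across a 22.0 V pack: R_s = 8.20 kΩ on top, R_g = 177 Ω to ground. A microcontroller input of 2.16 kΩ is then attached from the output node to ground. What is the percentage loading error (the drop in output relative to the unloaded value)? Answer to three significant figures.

The divider's output (Thévenin) resistance is R_s‖R_g = 173.3 Ω.
Fractional drop under load = R_th/(R_th + R_L) = 173.3 / (173.3 + 2160) = 0.07426.
So the output falls by 7.43 %.

7.43 %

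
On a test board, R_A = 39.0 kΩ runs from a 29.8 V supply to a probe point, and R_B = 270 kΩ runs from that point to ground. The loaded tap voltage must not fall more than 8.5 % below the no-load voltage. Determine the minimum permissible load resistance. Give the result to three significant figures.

Output resistance R_th = R_A‖R_B = (39.0 × 270)/309.0 = 34.08 kΩ.
The fractional drop is R_th/(R_th + R_L); requiring this ≤ 0.0850 gives R_L ≥ R_th(1/0.0850 − 1) = 34.08 × 10.76 = 367 kΩ.

R_L(min) ≈ 367 kΩ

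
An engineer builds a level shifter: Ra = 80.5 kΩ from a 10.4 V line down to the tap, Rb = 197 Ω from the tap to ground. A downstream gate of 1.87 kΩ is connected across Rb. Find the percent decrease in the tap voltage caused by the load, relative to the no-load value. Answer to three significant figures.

9.51 %

The divider's output (Thévenin) resistance is Ra‖Rb = 196.5 Ω.
Fractional drop under load = R_th/(R_th + R_L) = 196.5 / (196.5 + 1870) = 0.09510.
So the output falls by 9.51 %.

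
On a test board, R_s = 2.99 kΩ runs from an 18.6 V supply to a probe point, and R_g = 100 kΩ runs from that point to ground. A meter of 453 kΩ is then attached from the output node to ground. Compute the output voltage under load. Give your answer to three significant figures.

The load sits in parallel with R_g: R_g‖R_L = (100 × 453) / (100 + 453) = 81.92 kΩ.
V_out = 18.6 × 81.92 / (2.99 + 81.92) = 18.6 × 81.92/84.91 = 17.9 V.
(Unloaded it would have been 18.1 V.)

V_out ≈ 17.9 V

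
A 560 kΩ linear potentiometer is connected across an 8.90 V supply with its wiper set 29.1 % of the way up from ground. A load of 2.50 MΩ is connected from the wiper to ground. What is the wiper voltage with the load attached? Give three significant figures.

V ≈ 2.48 V

The wiper splits the pot into (1−α)R = 397.0 kΩ above and αR = 163.0 kΩ below.
Lower section ‖ load = 153.0 kΩ.
V_wiper = 8.90 × 153.0/(397.0 + 153.0) = 2.48 V.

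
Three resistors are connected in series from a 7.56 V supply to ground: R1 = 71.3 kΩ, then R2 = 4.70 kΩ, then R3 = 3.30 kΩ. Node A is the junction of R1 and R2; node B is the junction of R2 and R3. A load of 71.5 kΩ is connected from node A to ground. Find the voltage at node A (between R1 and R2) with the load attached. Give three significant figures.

V ≈ 0.693 V

Below node A the series string R2+R3 = 8.000 kΩ sits in parallel with the 71.5 kΩ load: 7.195 kΩ.
V_A = 7.56 × 7.195/(71.3 + 7.195) = 0.693 V.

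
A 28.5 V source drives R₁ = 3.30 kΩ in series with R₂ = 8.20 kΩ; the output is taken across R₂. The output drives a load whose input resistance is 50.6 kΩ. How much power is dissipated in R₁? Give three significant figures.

Total resistance from the source is R₁ + (R₂‖R_L) = 10.36 kΩ, so I = 28.5/10.36 kΩ = 2.752 mA.
P = I²·R₁ = (2.752 mA)² × 3.30 kΩ = 25.0 mW.

P ≈ 25.0 mW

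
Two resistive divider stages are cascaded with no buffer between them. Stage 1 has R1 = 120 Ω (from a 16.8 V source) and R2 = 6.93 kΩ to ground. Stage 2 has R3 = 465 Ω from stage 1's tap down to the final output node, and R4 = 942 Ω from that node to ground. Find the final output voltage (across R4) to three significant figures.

V_out ≈ 10.2 V

Stage 2 presents R3+R4 = 1407 Ω as a load on stage 1's tap.
Stage 1's lower leg becomes R2‖(R3+R4) = 1170 Ω, so V_mid = 16.8 × 1170/1290 = 15.24 V.
Stage 2 is itself unloaded: V_out = V_mid × R4/(R3+R4) = 15.24 × 942/1407 = 10.2 V.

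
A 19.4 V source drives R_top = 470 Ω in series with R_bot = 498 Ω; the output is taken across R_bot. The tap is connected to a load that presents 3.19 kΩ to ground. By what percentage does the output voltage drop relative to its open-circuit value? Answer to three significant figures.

The divider's output (Thévenin) resistance is R_top‖R_bot = 241.8 Ω.
Fractional drop under load = R_th/(R_th + R_L) = 241.8 / (241.8 + 3190) = 0.07046.
So the output falls by 7.05 %.

7.05 %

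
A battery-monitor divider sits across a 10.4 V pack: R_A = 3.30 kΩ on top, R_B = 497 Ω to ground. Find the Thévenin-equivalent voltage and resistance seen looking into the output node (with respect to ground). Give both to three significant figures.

V_th = 1.36 V, R_th = 432 Ω

V_th is the open-circuit tap voltage: 10.4 × 497/(3300 + 497) = 1.36 V.
With the supply zeroed, R_A and R_B appear in parallel from the tap: R_th = R_A‖R_B = (3300 × 497)/3797 = 432 Ω.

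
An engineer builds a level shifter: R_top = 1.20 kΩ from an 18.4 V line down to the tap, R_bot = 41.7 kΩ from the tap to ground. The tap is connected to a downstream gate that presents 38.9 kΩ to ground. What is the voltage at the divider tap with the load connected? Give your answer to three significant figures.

V_out ≈ 17.4 V

The load sits in parallel with R_bot: R_bot‖R_L = (41.7 × 38.9) / (41.7 + 38.9) = 20.13 kΩ.
V_out = 18.4 × 20.13 / (1.20 + 20.13) = 18.4 × 20.13/21.33 = 17.4 V.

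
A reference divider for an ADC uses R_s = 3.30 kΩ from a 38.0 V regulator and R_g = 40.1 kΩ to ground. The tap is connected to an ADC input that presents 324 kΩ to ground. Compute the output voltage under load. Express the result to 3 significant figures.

The load sits in parallel with R_g: R_g‖R_L = (40.1 × 324) / (40.1 + 324) = 35.68 kΩ.
V_out = 38.0 × 35.68 / (3.30 + 35.68) = 38.0 × 35.68/38.98 = 34.8 V.

V_out ≈ 34.8 V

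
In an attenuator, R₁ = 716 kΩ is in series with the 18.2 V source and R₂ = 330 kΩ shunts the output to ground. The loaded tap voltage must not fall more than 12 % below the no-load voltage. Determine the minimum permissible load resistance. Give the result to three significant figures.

R_L(min) ≈ 1.66 MΩ

Output resistance R_th = R₁‖R₂ = (716 × 330)/1046 = 225.9 kΩ.
The fractional drop is R_th/(R_th + R_L); requiring this ≤ 0.120 gives R_L ≥ R_th(1/0.120 − 1) = 225.9 × 7.333 = 1.66 MΩ.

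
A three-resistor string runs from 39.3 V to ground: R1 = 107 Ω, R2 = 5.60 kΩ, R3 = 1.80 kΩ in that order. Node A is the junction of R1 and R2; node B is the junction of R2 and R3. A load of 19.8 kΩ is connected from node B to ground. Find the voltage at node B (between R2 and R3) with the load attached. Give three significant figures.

V ≈ 8.81 V

At node B, R3 is in parallel with the load: R3‖R_L = 1650 Ω.
Below node A the resistance is R2 + (R3‖R_L) = 7250 Ω, so V_A = 39.3 × 7250/7357 = 38.73 V.
Then V_B = V_A × (R3‖R_L)/(R2 + R3‖R_L) = 38.73 × 1650/7250 = 8.81 V.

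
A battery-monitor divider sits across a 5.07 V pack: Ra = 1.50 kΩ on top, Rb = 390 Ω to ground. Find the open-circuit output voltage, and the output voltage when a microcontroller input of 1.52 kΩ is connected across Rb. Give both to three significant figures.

Unloaded: 1.05 V; loaded: 0.869 V

Open-circuit: V = 5.07 × 390/(1500 + 390) = 1.05 V.
With the load, Rb becomes Rb‖R_L = 310.4 Ω, so V = 5.07 × 310.4/1810 = 0.869 V.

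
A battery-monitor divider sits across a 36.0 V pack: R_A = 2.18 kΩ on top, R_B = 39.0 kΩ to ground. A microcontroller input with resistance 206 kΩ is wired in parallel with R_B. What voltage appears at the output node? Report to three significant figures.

V_out ≈ 33.8 V

The load sits in parallel with R_B: R_B‖R_L = (39.0 × 206) / (39.0 + 206) = 32.79 kΩ.
V_out = 36.0 × 32.79 / (2.18 + 32.79) = 36.0 × 32.79/34.97 = 33.8 V.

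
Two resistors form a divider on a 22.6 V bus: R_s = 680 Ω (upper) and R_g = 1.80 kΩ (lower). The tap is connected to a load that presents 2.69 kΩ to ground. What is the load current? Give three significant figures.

R_g‖R_L = 1078 Ω; V_out = 22.6 × 1078/1758 = 13.86 V.
I_L = V_out / R_L = 13.86 / 2.69 kΩ = 5.15 mA.

I_L ≈ 5.15 mA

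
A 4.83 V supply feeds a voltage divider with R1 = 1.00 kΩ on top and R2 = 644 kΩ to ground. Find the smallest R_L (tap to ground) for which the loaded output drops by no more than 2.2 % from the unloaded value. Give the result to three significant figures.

R_L(min) ≈ 44.4 kΩ

Output resistance R_th = R1‖R2 = (1000 × 644000)/645000 = 998.4 Ω.
The fractional drop is R_th/(R_th + R_L); requiring this ≤ 0.0220 gives R_L ≥ R_th(1/0.0220 − 1) = 998.4 × 44.45 = 44.4 kΩ.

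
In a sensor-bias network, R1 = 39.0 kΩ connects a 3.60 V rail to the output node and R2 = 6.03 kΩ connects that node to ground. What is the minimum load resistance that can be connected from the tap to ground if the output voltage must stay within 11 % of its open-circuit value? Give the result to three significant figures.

Output resistance R_th = R1‖R2 = (39.0 × 6.03)/45.03 = 5.223 kΩ.
The fractional drop is R_th/(R_th + R_L); requiring this ≤ 0.110 gives R_L ≥ R_th(1/0.110 − 1) = 5.223 × 8.091 = 42.3 kΩ.

R_L(min) ≈ 42.3 kΩ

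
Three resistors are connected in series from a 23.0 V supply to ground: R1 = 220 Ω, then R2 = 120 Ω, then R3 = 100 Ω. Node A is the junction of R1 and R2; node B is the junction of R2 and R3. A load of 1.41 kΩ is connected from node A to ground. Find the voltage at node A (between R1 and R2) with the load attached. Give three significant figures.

V ≈ 10.7 V

Below node A the series string R2+R3 = 220.0 Ω sits in parallel with the 1410 Ω load: 190.3 Ω.
V_A = 23.0 × 190.3/(220 + 190.3) = 10.7 V.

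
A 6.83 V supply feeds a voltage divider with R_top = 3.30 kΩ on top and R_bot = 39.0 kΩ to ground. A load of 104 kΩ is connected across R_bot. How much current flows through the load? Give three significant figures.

I_L ≈ 0.0588 mA

R_bot‖R_L = 28.36 kΩ; V_out = 6.83 × 28.36/31.66 = 6.118 V.
I_L = V_out / R_L = 6.118 / 104 kΩ = 0.0588 mA.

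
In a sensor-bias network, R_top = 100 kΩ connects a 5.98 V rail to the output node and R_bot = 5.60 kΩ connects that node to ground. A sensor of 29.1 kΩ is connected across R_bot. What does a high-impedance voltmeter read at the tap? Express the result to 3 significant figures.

V_out ≈ 0.268 V

The load sits in parallel with R_bot: R_bot‖R_L = (5.60 × 29.1) / (5.60 + 29.1) = 4.696 kΩ.
V_out = 5.98 × 4.696 / (100 + 4.696) = 5.98 × 4.696/104.7 = 0.268 V.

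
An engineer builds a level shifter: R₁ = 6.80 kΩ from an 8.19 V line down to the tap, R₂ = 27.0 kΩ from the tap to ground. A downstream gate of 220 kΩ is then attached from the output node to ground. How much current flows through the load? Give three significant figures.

R₂‖R_L = 24.05 kΩ; V_out = 8.19 × 24.05/30.85 = 6.385 V.
I_L = V_out / R_L = 6.385 / 220 kΩ = 0.0290 mA.

I_L ≈ 0.0290 mA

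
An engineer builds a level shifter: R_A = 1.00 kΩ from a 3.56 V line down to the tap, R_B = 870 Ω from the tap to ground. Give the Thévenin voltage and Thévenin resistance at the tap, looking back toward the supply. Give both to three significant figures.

V_th is the open-circuit tap voltage: 3.56 × 870/(1000 + 870) = 1.66 V.
With the supply zeroed, R_A and R_B appear in parallel from the tap: R_th = R_A‖R_B = (1000 × 870)/1870 = 465 Ω.

V_th = 1.66 V, R_th = 465 Ω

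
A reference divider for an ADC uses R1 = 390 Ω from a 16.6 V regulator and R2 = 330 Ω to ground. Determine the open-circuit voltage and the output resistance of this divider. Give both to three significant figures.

V_th = 7.61 V, R_th = 179 Ω

V_th is the open-circuit tap voltage: 16.6 × 330/(390 + 330) = 7.61 V.
With the supply zeroed, R1 and R2 appear in parallel from the tap: R_th = R1‖R2 = (390 × 330)/720.0 = 179 Ω.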